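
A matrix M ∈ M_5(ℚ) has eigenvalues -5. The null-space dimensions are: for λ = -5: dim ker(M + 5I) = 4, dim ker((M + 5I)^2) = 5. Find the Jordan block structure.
λ = -5: successive nullity increments [4, 1] count blocks of size ≥ k; block sizes are [2, 1, 1, 1].

Jordan blocks: (-5, 2), (-5, 1), (-5, 1), (-5, 1)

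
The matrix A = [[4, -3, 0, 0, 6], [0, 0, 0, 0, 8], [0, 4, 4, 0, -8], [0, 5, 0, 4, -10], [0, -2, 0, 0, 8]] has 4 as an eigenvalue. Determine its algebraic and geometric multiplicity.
algebraic multiplicity 5, geometric multiplicity 4

The characteristic polynomial is (x - 4)^5, so the factor x - 4 appears with exponent 5: the algebraic multiplicity is 5.

rank(A - 4I) = 1, so the eigenspace has dimension 5 - 1 = 4: the geometric multiplicity is 4.

Since 4 < 5, A is not diagonalizable.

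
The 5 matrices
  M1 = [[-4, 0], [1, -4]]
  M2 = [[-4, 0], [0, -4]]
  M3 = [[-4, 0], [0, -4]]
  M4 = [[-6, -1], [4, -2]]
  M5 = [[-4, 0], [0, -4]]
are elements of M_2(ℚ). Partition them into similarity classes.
2 classes: {M1, M4}, {M2, M3, M5}

Characteristic polynomials: χ_{M1} = (x + 4)^2, χ_{M2} = (x + 4)^2, χ_{M3} = (x + 4)^2, χ_{M4} = (x + 4)^2, χ_{M5} = (x + 4)^2.

{M1, M4}: invariant factors (x + 4)^2.

{M2, M3, M5}: invariant factors x + 4, x + 4.

Matrices are similar if and only if their invariant-factor lists agree; the partition into similarity classes is {M1, M4}, {M2, M3, M5}.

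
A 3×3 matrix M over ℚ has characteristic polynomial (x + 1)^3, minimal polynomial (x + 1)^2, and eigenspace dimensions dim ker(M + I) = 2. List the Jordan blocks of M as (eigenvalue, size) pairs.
Jordan blocks: (-1, 2), (-1, 1)

λ = -1: algebraic multiplicity 3 (exponent in χ_M), largest block size 2 (exponent in m_M), 2 blocks (geometric multiplicity). These force block sizes [2, 1].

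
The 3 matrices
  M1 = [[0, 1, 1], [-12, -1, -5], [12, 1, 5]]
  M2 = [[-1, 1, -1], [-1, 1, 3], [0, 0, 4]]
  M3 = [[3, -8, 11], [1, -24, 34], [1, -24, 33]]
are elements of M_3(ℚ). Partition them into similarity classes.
2 classes: {M1, M2}, {M3}

Characteristic polynomials: χ_{M1} = x^2(x - 4), χ_{M2} = x^2(x - 4), χ_{M3} = (x - 4)^3.

{M1, M2}: invariant factors x^2(x - 4).

{M3}: invariant factors (x - 4)^3.

Matrices are similar if and only if their invariant-factor lists agree; the partition into similarity classes is {M1, M2}, {M3}.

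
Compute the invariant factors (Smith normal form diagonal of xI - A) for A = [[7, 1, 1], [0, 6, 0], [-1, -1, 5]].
x - 6, (x - 6)^2

The Jordan structure of A has elementary divisors (x - 6)^2, (x - 6). Arranging the block sizes at each eigenvalue in decreasing order and taking row products gives the invariant factors.

Invariant factors (smallest first, each dividing the next): x - 6, (x - 6)^2.

Check: the last factor (x - 6)^2 is the minimal polynomial, and the product (x - 6)^3 is the characteristic polynomial.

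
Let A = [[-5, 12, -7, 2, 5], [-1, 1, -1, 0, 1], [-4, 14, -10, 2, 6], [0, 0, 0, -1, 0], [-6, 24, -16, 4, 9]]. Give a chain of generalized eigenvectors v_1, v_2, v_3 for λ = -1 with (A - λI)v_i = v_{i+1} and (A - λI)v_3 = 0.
We seek v_1 ∈ ker((A + I)^3) \ ker((A + I)^2), then set v_{i+1} = (A + I) v_i.

One such chain is v_1 = [[-1, -2, -2, 1, 1]]^T, v_2 = [[1, 0, 2, 0, 4]]^T, v_3 = [[2, 1, 2, 0, 2]]^T. Check: (A + I) v_3 = [[0, 0, 0, 0, 0]]^T = 0.

v_1 = [[-1, -2, -2, 1, 1]]^T, v_2 = [[1, 0, 2, 0, 4]]^T, v_3 = [[2, 1, 2, 0, 2]]^T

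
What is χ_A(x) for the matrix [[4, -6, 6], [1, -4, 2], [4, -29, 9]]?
xI - A = [[x - 4, 6, -6], [-1, x + 4, -2], [-4, 29, x - 9]].

Expanding det(xI - A) along the first row:
det(xI - A) = + (x - 4)·det([[x + 4, -2], [29, x - 9]]) - (6)·det([[-1, -2], [-4, x - 9]]) + (-6)·det([[-1, x + 4], [-4, 29]]).

Evaluating gives χ_A(x) = x^3 - 9x^2 + 24x - 16 = (x - 4)^2(x - 1).

χ_A(x) = (x - 4)^2(x - 1)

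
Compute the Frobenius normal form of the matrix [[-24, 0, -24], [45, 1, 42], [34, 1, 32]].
R = [[0, 0, -24], [1, 0, -14], [0, 1, 9]]

The invariant factors of A (the non-unit diagonal entries of the Smith normal form of xI - A over ℚ[x]) are (x - 6)(x - 4)(x + 1), each dividing the next. The characteristic polynomial is their product, (x - 6)(x - 4)(x + 1).

The rational canonical form is the block-diagonal matrix of companion matrices C(f_i):
R = [[0, 0, -24], [1, 0, -14], [0, 1, 9]].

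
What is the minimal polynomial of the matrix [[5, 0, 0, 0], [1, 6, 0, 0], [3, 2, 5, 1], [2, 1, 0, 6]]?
The characteristic polynomial factors as (x - 6)^2(x - 5)^2. The minimal polynomial is ∏(x - λ)^{k_λ} where k_λ is the size of the largest Jordan block at λ.

For λ = 5: rank(A - 5I) = 2, and the largest Jordan block has size 1 (the smallest k with rank((A - 5I)^k) = rank((A - 5I)^(k+1))).
For λ = 6: rank(A - 6I) = 3, and the largest Jordan block has size 2 (the smallest k with rank((A - 6I)^k) = rank((A - 6I)^(k+1))).

So m_A(x) = (x - 6)^2(x - 5).

m_A(x) = (x - 6)^2(x - 5)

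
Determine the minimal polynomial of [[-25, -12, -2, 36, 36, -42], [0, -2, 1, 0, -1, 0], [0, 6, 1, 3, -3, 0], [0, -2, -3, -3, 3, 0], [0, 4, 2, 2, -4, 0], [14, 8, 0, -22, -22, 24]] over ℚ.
The characteristic polynomial factors as (x - 3)(x + 2)^4(x + 4). The minimal polynomial is ∏(x - λ)^{k_λ} where k_λ is the size of the largest Jordan block at λ.

For λ = -4: rank(A + 4I) = 5, and the largest Jordan block has size 1 (the smallest k with rank((A + 4I)^k) = rank((A + 4I)^(k+1))).
For λ = -2: rank(A + 2I) = 4, and the largest Jordan block has size 3 (the smallest k with rank((A + 2I)^k) = rank((A + 2I)^(k+1))).
For λ = 3: rank(A - 3I) = 5, and the largest Jordan block has size 1 (the smallest k with rank((A - 3I)^k) = rank((A - 3I)^(k+1))).

So m_A(x) = (x - 3)(x + 2)^3(x + 4).

m_A(x) = (x - 3)(x + 2)^3(x + 4)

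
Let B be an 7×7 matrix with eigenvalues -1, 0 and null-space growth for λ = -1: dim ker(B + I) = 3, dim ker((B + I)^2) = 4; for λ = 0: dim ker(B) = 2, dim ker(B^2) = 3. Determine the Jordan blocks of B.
λ = -1: successive nullity increments [3, 1] count blocks of size ≥ k; block sizes are [2, 1, 1].
λ = 0: successive nullity increments [2, 1] count blocks of size ≥ k; block sizes are [2, 1].

Jordan blocks: (-1, 2), (-1, 1), (-1, 1), (0, 2), (0, 1)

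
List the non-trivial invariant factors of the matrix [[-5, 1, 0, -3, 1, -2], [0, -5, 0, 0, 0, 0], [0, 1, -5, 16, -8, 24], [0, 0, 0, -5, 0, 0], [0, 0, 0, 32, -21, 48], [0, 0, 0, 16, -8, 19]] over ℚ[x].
x + 5, (x + 5)^2, (x - 3)(x + 5)^2

The Jordan structure of A has elementary divisors (x + 5)^2, (x + 5)^2, (x + 5), (x - 3). Arranging the block sizes at each eigenvalue in decreasing order and taking row products gives the invariant factors.

Invariant factors (smallest first, each dividing the next): x + 5, (x + 5)^2, (x - 3)(x + 5)^2.

Check: the last factor (x - 3)(x + 5)^2 is the minimal polynomial, and the product (x - 3)(x + 5)^5 is the characteristic polynomial.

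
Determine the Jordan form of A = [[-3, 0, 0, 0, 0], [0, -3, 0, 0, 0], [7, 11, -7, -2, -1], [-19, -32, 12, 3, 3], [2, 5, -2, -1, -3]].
J = [[-3, 1, 0, 0, 0], [0, -3, 0, 0, 0], [0, 0, -3, 0, 0], [0, 0, 0, -2, 1], [0, 0, 0, 0, -2]]

The characteristic polynomial is det(xI - A) = (x + 2)^2(x + 3)^3, so the eigenvalues are -3 (algebraic multiplicity 3), -2 (algebraic multiplicity 2).

For λ = -3: rank(A + 3I) = 3, rank((A + 3I)^2) = 2. The eigenspace has dimension 5 - 3 = 2, so there are 2 Jordan blocks; the rank sequence gives block sizes [2, 1].

For λ = -2: rank(A + 2I) = 4, rank((A + 2I)^2) = 3. The eigenspace has dimension 5 - 4 = 1, so there is 1 Jordan block; the rank sequence gives block sizes [2].

Assembling the blocks gives the Jordan form J above.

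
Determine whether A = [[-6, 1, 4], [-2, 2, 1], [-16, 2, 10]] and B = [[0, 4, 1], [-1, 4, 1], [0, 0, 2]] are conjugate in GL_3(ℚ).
Two matrices over a field are similar if and only if they have the same invariant factors.

Both A and B have characteristic polynomial (x - 2)^3 and minimal polynomial (x - 2)^3. Computing further, both have invariant factors (x - 2)^3. Hence A and B are similar.

Yes.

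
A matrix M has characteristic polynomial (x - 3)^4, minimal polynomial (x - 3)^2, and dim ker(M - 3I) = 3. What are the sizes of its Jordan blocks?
λ = 3: algebraic multiplicity 4 (exponent in χ_M), largest block size 2 (exponent in m_M), 3 blocks (geometric multiplicity). These force block sizes [2, 1, 1].

Jordan blocks: (3, 2), (3, 1), (3, 1)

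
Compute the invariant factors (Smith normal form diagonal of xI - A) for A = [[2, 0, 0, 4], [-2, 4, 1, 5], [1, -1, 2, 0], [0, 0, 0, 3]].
The Jordan structure of A has elementary divisors (x - 2), (x - 3)^3. Arranging the block sizes at each eigenvalue in decreasing order and taking row products gives the invariant factors.

Invariant factors (smallest first, each dividing the next): (x - 3)^3(x - 2).

Check: the last factor (x - 3)^3(x - 2) is the minimal polynomial, and the product (x - 3)^3(x - 2) is the characteristic polynomial.

(x - 3)^3(x - 2)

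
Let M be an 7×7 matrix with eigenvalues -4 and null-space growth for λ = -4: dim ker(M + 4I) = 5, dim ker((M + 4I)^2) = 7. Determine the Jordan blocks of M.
λ = -4: successive nullity increments [5, 2] count blocks of size ≥ k; block sizes are [2, 2, 1, 1, 1].

Jordan blocks: (-4, 2), (-4, 2), (-4, 1), (-4, 1), (-4, 1)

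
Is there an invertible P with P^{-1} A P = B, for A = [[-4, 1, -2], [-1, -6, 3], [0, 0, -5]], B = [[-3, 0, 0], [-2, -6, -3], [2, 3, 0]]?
trace(A) = -15 but trace(B) = -9. The trace is a similarity invariant, so A and B are not similar.

No.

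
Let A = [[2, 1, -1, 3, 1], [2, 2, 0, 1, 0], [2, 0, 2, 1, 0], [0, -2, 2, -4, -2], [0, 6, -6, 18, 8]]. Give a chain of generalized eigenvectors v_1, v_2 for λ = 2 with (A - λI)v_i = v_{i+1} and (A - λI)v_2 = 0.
We seek v_1 ∈ ker((A - 2I)^2) \ ker(A - 2I), then set v_{i+1} = (A - 2I) v_i.

One such chain is v_1 = [[0, 1, 0, 0, 0]]^T, v_2 = [[1, 0, 0, -2, 6]]^T. Check: (A - 2I) v_2 = [[0, 0, 0, 0, 0]]^T = 0.

v_1 = [[0, 1, 0, 0, 0]]^T, v_2 = [[1, 0, 0, -2, 6]]^T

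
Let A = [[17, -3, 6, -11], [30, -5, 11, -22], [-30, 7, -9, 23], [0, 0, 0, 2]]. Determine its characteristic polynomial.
χ_A(x) = (x - 2)^3(x + 1)

xI - A = [[x - 17, 3, -6, 11], [-30, x + 5, -11, 22], [30, -7, x + 9, -23], [0, 0, 0, x - 2]].

Expanding det(xI - A) along the first row:
det(xI - A) = + (x - 17)·det([[x + 5, -11, 22], [-7, x + 9, -23], [0, 0, x - 2]]) - (3)·det([[-30, -11, 22], [30, x + 9, -23], [0, 0, x - 2]]) + (-6)·det([[-30, x + 5, 22], [30, -7, -23], [0, 0, x - 2]]) - (11)·det([[-30, x + 5, -11], [30, -7, x + 9], [0, 0, 0]]).

Evaluating gives χ_A(x) = x^4 - 5x^3 + 6x^2 + 4x - 8 = (x - 2)^3(x + 1).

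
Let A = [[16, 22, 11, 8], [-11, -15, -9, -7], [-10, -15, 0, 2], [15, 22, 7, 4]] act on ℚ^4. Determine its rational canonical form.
The invariant factors of A (the non-unit diagonal entries of the Smith normal form of xI - A over ℚ[x]) are (x - 5)(x^3 + x - 1), each dividing the next. The characteristic polynomial is their product, (x - 5)(x^3 + x - 1).

The rational canonical form is the block-diagonal matrix of companion matrices C(f_i):
R = [[0, 0, 0, -5], [1, 0, 0, 6], [0, 1, 0, -1], [0, 0, 1, 5]].

Note the characteristic polynomial does not split into linear factors over ℚ, so A has no Jordan form over ℚ; the rational canonical form exists over any field.

R = [[0, 0, 0, -5], [1, 0, 0, 6], [0, 1, 0, -1], [0, 0, 1, 5]]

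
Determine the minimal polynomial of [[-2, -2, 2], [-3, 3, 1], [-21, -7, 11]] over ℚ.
m_A(x) = (x - 4)^2

The characteristic polynomial factors as (x - 4)^3. The minimal polynomial is ∏(x - λ)^{k_λ} where k_λ is the size of the largest Jordan block at λ.

For λ = 4: rank(A - 4I) = 1, and the largest Jordan block has size 2 (the smallest k with rank((A - 4I)^k) = rank((A - 4I)^(k+1))).

So m_A(x) = (x - 4)^2.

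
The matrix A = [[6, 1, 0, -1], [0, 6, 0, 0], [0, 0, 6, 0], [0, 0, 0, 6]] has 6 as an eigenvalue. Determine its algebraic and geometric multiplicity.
The characteristic polynomial is (x - 6)^4, so the factor x - 6 appears with exponent 4: the algebraic multiplicity is 4.

rank(A - 6I) = 1, so the eigenspace has dimension 4 - 1 = 3: the geometric multiplicity is 3.

Since 3 < 4, A is not diagonalizable.

algebraic multiplicity 4, geometric multiplicity 3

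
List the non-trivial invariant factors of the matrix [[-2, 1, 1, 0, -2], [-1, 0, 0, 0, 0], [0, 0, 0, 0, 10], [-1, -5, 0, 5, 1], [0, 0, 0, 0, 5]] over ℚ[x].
The Jordan structure of A has elementary divisors (x + 1)^2, x, (x - 5)^2. Arranging the block sizes at each eigenvalue in decreasing order and taking row products gives the invariant factors.

Invariant factors (smallest first, each dividing the next): x(x - 5)^2(x + 1)^2.

Check: the last factor x(x - 5)^2(x + 1)^2 is the minimal polynomial, and the product x(x - 5)^2(x + 1)^2 is the characteristic polynomial.

x(x - 5)^2(x + 1)^2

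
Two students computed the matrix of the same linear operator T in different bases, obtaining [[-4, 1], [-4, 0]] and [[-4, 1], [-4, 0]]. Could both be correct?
Yes.

Two matrices over a field are similar if and only if they have the same invariant factors.

Both A and B have characteristic polynomial (x + 2)^2 and minimal polynomial (x + 2)^2. Computing further, both have invariant factors (x + 2)^2. Hence A and B are similar.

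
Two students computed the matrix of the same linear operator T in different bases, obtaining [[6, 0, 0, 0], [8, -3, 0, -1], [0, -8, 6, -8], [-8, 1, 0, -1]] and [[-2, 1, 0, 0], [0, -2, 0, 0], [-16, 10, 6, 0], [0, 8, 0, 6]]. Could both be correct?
Two matrices over a field are similar if and only if they have the same invariant factors.

Both A and B have characteristic polynomial (x - 6)^2(x + 2)^2 and minimal polynomial (x - 6)(x + 2)^2. Computing further, both have invariant factors x - 6, (x - 6)(x + 2)^2. Hence A and B are similar.

Yes.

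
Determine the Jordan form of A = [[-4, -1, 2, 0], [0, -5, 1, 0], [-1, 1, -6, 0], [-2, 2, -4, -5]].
The characteristic polynomial is det(xI - A) = (x + 5)^4, so the eigenvalues are -5 (algebraic multiplicity 4).

For λ = -5: rank(A + 5I) = 2, rank((A + 5I)^2) = 1, rank((A + 5I)^3) = 0. The eigenspace has dimension 4 - 2 = 2, so there are 2 Jordan blocks; the rank sequence gives block sizes [3, 1].

Assembling the blocks gives the Jordan form J above.

J = [[-5, 1, 0, 0], [0, -5, 1, 0], [0, 0, -5, 0], [0, 0, 0, -5]]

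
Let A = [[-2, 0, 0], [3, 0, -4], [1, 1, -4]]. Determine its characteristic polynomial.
xI - A = [[x + 2, 0, 0], [-3, x, 4], [-1, -1, x + 4]].

Expanding det(xI - A) along the first row:
det(xI - A) = + (x + 2)·det([[x, 4], [-1, x + 4]]) - (0)·det([[-3, 4], [-1, x + 4]]) + (0)·det([[-3, x], [-1, -1]]).

Evaluating gives χ_A(x) = x^3 + 6x^2 + 12x + 8 = (x + 2)^3.

χ_A(x) = (x + 2)^3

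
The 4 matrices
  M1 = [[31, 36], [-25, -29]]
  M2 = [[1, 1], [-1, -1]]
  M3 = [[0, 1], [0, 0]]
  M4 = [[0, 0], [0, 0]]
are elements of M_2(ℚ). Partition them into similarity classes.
3 classes: {M1}, {M2, M3}, {M4}

Characteristic polynomials: χ_{M1} = (x - 1)^2, χ_{M2} = x^2, χ_{M3} = x^2, χ_{M4} = x^2.

{M1}: invariant factors (x - 1)^2.

{M2, M3}: invariant factors x^2.

{M4}: invariant factors x, x.

Matrices are similar if and only if their invariant-factor lists agree; the partition into similarity classes is {M1}, {M2, M3}, {M4}.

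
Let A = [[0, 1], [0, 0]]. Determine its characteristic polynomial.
xI - A = [[x, -1], [0, x]].

Expanding det(xI - A) along the first row:
det(xI - A) = + (x)·det([[x]]) - (-1)·det([[0]]).

Evaluating gives χ_A(x) = x^2.

χ_A(x) = x^2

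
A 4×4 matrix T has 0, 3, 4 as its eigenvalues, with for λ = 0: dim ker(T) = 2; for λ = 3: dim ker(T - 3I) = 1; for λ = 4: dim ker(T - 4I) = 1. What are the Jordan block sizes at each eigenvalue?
λ = 0: successive nullity increments [2] count blocks of size ≥ k; block sizes are [1, 1].
λ = 3: successive nullity increments [1] count blocks of size ≥ k; block sizes are [1].
λ = 4: successive nullity increments [1] count blocks of size ≥ k; block sizes are [1].

Jordan blocks: (0, 1), (0, 1), (3, 1), (4, 1)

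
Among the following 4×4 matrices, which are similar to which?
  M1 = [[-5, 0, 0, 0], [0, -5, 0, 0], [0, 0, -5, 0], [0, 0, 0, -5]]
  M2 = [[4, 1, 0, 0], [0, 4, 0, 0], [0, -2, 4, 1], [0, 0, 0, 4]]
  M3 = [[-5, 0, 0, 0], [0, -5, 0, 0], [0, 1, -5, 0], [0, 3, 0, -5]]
3 classes: {M1}, {M2}, {M3}

Characteristic polynomials: χ_{M1} = (x + 5)^4, χ_{M2} = (x - 4)^4, χ_{M3} = (x + 5)^4.

{M1}: invariant factors x + 5, x + 5, x + 5, x + 5.

{M2}: invariant factors (x - 4)^2, (x - 4)^2.

{M3}: invariant factors x + 5, x + 5, (x + 5)^2.

Matrices are similar if and only if their invariant-factor lists agree; the partition into similarity classes is {M1}, {M2}, {M3}.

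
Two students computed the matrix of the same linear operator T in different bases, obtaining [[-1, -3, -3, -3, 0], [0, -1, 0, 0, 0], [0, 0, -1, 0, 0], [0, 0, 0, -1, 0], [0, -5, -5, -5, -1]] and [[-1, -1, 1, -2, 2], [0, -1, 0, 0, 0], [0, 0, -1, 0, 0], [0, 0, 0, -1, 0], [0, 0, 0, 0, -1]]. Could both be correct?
Two matrices over a field are similar if and only if they have the same invariant factors.

Both A and B have characteristic polynomial (x + 1)^5 and minimal polynomial (x + 1)^2. Computing further, both have invariant factors x + 1, x + 1, x + 1, (x + 1)^2. Hence A and B are similar.

Yes.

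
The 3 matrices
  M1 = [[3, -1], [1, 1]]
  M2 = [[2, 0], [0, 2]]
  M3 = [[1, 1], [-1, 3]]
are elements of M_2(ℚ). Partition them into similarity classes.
2 classes: {M1, M3}, {M2}

Characteristic polynomials: χ_{M1} = (x - 2)^2, χ_{M2} = (x - 2)^2, χ_{M3} = (x - 2)^2.

{M1, M3}: invariant factors (x - 2)^2.

{M2}: invariant factors x - 2, x - 2.

Matrices are similar if and only if their invariant-factor lists agree; the partition into similarity classes is {M1, M3}, {M2}.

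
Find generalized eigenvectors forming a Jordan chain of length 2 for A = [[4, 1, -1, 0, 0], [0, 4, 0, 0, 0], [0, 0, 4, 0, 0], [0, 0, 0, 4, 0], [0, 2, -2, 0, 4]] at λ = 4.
We seek v_1 ∈ ker((A - 4I)^2) \ ker(A - 4I), then set v_{i+1} = (A - 4I) v_i.

One such chain is v_1 = [[0, 1, 0, 0, 0]]^T, v_2 = [[1, 0, 0, 0, 2]]^T. Check: (A - 4I) v_2 = [[0, 0, 0, 0, 0]]^T = 0.

v_1 = [[0, 1, 0, 0, 0]]^T, v_2 = [[1, 0, 0, 0, 2]]^T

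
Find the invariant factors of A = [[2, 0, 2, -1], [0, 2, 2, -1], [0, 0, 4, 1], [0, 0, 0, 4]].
The Jordan structure of A has elementary divisors (x - 2), (x - 2), (x - 4)^2. Arranging the block sizes at each eigenvalue in decreasing order and taking row products gives the invariant factors.

Invariant factors (smallest first, each dividing the next): x - 2, (x - 4)^2(x - 2).

Check: the last factor (x - 4)^2(x - 2) is the minimal polynomial, and the product (x - 4)^2(x - 2)^2 is the characteristic polynomial.

x - 2, (x - 4)^2(x - 2)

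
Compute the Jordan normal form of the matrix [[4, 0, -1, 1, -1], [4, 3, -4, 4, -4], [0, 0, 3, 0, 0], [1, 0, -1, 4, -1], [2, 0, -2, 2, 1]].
J = [[3, 1, 0, 0, 0], [0, 3, 0, 0, 0], [0, 0, 3, 0, 0], [0, 0, 0, 3, 0], [0, 0, 0, 0, 3]]

The characteristic polynomial is det(xI - A) = (x - 3)^5, so the eigenvalues are 3 (algebraic multiplicity 5).

For λ = 3: rank(A - 3I) = 1, rank((A - 3I)^2) = 0. The eigenspace has dimension 5 - 1 = 4, so there are 4 Jordan blocks; the rank sequence gives block sizes [2, 1, 1, 1].

Assembling the blocks gives the Jordan form J above.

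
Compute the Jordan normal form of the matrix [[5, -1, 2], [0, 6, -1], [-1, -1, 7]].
The characteristic polynomial is det(xI - A) = (x - 6)^3, so the eigenvalues are 6 (algebraic multiplicity 3).

For λ = 6: rank(A - 6I) = 2, rank((A - 6I)^2) = 1, rank((A - 6I)^3) = 0. The eigenspace has dimension 3 - 2 = 1, so there is 1 Jordan block; the rank sequence gives block sizes [3].

Assembling the blocks gives the Jordan form J above.

J = [[6, 1, 0], [0, 6, 1], [0, 0, 6]]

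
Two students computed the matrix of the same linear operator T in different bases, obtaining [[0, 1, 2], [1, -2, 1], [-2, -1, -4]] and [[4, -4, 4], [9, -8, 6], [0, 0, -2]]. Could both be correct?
Both have characteristic polynomial (x + 2)^3, but the minimal polynomial of A is (x + 2)^3 while the minimal polynomial of B is (x + 2)^2. The minimal polynomial is a similarity invariant, so A and B are not similar.

No.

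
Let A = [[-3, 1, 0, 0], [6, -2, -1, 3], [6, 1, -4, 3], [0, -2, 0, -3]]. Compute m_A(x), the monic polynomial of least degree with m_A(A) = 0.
m_A(x) = (x + 3)^3

The characteristic polynomial factors as (x + 3)^4. The minimal polynomial is ∏(x - λ)^{k_λ} where k_λ is the size of the largest Jordan block at λ.

For λ = -3: rank(A + 3I) = 2, and the largest Jordan block has size 3 (the smallest k with rank((A + 3I)^k) = rank((A + 3I)^(k+1))).

So m_A(x) = (x + 3)^3.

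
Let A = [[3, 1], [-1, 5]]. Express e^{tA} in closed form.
e^{tA} = [[(1 - t)*e^{4*t}, t*e^{4*t}], [-t*e^{4*t}, (t + 1)*e^{4*t}]]

A has Jordan form J = [[4, 1], [0, 4]] with A = PJP^{-1}, so e^{tA} = P e^{tJ} P^{-1}.

For a Jordan block J_k(λ), e^{tJ_k(λ)} = e^{λt} · (I + tN + t^2 N^2/2! + ... + t^{k-1} N^{k-1}/(k-1)!) where N is the nilpotent superdiagonal part.

Assembling the blocks and conjugating back gives the entries of e^{tA} as shown above.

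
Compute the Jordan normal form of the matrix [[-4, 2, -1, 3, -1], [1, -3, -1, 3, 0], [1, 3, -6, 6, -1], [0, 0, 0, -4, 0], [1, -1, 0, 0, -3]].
The characteristic polynomial is det(xI - A) = (x + 4)^5, so the eigenvalues are -4 (algebraic multiplicity 5).

For λ = -4: rank(A + 4I) = 2, rank((A + 4I)^2) = 0. The eigenspace has dimension 5 - 2 = 3, so there are 3 Jordan blocks; the rank sequence gives block sizes [2, 2, 1].

Assembling the blocks gives the Jordan form J above.

J = [[-4, 1, 0, 0, 0], [0, -4, 0, 0, 0], [0, 0, -4, 1, 0], [0, 0, 0, -4, 0], [0, 0, 0, 0, -4]]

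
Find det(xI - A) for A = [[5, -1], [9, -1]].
χ_A(x) = (x - 2)^2

xI - A = [[x - 5, 1], [-9, x + 1]].

Expanding det(xI - A) along the first row:
det(xI - A) = + (x - 5)·det([[x + 1]]) - (1)·det([[-9]]).

Evaluating gives χ_A(x) = x^2 - 4x + 4 = (x - 2)^2.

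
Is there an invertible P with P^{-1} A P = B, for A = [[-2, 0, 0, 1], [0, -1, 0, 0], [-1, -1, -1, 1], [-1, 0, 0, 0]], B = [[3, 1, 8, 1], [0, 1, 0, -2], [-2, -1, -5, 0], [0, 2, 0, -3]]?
Two matrices over a field are similar if and only if they have the same invariant factors.

Both A and B have characteristic polynomial (x + 1)^4 and minimal polynomial (x + 1)^2. Computing further, both have invariant factors (x + 1)^2, (x + 1)^2. Hence A and B are similar.

Yes.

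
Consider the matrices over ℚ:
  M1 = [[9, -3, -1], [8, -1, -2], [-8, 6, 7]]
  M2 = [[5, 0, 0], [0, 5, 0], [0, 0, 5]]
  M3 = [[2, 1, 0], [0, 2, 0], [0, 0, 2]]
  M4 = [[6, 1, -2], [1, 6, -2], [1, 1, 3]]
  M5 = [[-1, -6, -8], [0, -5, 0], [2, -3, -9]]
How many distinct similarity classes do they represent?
4 classes: {M1, M4}, {M2}, {M3}, {M5}

Characteristic polynomials: χ_{M1} = (x - 5)^3, χ_{M2} = (x - 5)^3, χ_{M3} = (x - 2)^3, χ_{M4} = (x - 5)^3, χ_{M5} = (x + 5)^3.

{M1, M4}: invariant factors x - 5, (x - 5)^2.

{M2}: invariant factors x - 5, x - 5, x - 5.

{M3}: invariant factors x - 2, (x - 2)^2.

{M5}: invariant factors x + 5, (x + 5)^2.

Matrices are similar if and only if their invariant-factor lists agree; the partition into similarity classes is {M1, M4}, {M2}, {M3}, {M5}.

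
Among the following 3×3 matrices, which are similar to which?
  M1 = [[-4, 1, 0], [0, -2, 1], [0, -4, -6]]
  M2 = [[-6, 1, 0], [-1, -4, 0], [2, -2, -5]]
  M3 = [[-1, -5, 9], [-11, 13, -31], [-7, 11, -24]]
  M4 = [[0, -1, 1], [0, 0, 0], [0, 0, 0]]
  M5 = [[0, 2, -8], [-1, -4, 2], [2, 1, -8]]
3 classes: {M1, M3, M5}, {M2}, {M4}

Characteristic polynomials: χ_{M1} = (x + 4)^3, χ_{M2} = (x + 5)^3, χ_{M3} = (x + 4)^3, χ_{M4} = x^3, χ_{M5} = (x + 4)^3.

{M1, M3, M5}: invariant factors (x + 4)^3.

{M2}: invariant factors x + 5, (x + 5)^2.

{M4}: invariant factors x, x^2.

Matrices are similar if and only if their invariant-factor lists agree; the partition into similarity classes is {M1, M3, M5}, {M2}, {M4}.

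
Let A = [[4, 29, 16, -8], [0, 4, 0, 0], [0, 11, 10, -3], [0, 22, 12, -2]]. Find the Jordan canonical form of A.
J = [[4, 1, 0, 0], [0, 4, 0, 0], [0, 0, 4, 1], [0, 0, 0, 4]]

The characteristic polynomial is det(xI - A) = (x - 4)^4, so the eigenvalues are 4 (algebraic multiplicity 4).

For λ = 4: rank(A - 4I) = 2, rank((A - 4I)^2) = 0. The eigenspace has dimension 4 - 2 = 2, so there are 2 Jordan blocks; the rank sequence gives block sizes [2, 2].

Assembling the blocks gives the Jordan form J above.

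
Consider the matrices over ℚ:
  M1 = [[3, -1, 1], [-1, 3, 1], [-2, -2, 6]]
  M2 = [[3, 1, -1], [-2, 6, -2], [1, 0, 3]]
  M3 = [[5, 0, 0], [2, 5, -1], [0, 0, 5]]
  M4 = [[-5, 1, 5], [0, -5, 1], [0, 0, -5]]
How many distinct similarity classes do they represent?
4 classes: {M1}, {M2}, {M3}, {M4}

Characteristic polynomials: χ_{M1} = (x - 4)^3, χ_{M2} = (x - 4)^3, χ_{M3} = (x - 5)^3, χ_{M4} = (x + 5)^3.

{M1}: invariant factors x - 4, (x - 4)^2.

{M2}: invariant factors (x - 4)^3.

{M3}: invariant factors x - 5, (x - 5)^2.

{M4}: invariant factors (x + 5)^3.

Matrices are similar if and only if their invariant-factor lists agree; the partition into similarity classes is {M1}, {M2}, {M3}, {M4}.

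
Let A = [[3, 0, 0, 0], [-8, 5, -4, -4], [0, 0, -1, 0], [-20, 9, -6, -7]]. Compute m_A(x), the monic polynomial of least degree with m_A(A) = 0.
The characteristic polynomial factors as (x - 3)(x + 1)^3. The minimal polynomial is ∏(x - λ)^{k_λ} where k_λ is the size of the largest Jordan block at λ.

For λ = -1: rank(A + I) = 2, and the largest Jordan block has size 2 (the smallest k with rank((A + I)^k) = rank((A + I)^(k+1))).
For λ = 3: rank(A - 3I) = 3, and the largest Jordan block has size 1 (the smallest k with rank((A - 3I)^k) = rank((A - 3I)^(k+1))).

So m_A(x) = (x - 3)(x + 1)^2.

m_A(x) = (x - 3)(x + 1)^2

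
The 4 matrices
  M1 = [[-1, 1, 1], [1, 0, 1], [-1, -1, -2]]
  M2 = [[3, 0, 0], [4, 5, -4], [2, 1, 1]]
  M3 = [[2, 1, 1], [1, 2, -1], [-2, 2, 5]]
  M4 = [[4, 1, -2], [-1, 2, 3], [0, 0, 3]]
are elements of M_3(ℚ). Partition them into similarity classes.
3 classes: {M1}, {M2, M3}, {M4}

Characteristic polynomials: χ_{M1} = (x + 1)^3, χ_{M2} = (x - 3)^3, χ_{M3} = (x - 3)^3, χ_{M4} = (x - 3)^3.

{M1}: invariant factors (x + 1)^3.

{M2, M3}: invariant factors x - 3, (x - 3)^2.

{M4}: invariant factors (x - 3)^3.

Matrices are similar if and only if their invariant-factor lists agree; the partition into similarity classes is {M1}, {M2, M3}, {M4}.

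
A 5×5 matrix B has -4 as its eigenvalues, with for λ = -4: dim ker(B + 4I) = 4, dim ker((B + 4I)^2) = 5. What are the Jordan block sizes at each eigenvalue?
λ = -4: successive nullity increments [4, 1] count blocks of size ≥ k; block sizes are [2, 1, 1, 1].

Jordan blocks: (-4, 2), (-4, 1), (-4, 1), (-4, 1)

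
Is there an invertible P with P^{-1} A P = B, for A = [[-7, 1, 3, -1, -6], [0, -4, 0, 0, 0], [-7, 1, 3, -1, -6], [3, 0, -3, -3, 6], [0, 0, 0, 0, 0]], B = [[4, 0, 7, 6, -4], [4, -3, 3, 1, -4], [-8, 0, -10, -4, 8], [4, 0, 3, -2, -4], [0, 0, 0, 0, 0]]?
Two matrices over a field are similar if and only if they have the same invariant factors.

Both A and B have characteristic polynomial x^2(x + 3)(x + 4)^2 and minimal polynomial x(x + 3)(x + 4)^2. Computing further, both have invariant factors x, x(x + 3)(x + 4)^2. Hence A and B are similar.

Yes.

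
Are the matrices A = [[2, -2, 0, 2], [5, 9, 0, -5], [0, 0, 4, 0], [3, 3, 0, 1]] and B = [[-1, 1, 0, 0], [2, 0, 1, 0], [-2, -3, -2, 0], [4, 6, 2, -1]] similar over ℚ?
trace(A) = 16 but trace(B) = -4. The trace is a similarity invariant, so A and B are not similar.

No.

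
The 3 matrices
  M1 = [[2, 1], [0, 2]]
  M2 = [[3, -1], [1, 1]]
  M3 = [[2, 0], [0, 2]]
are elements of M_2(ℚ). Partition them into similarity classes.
Characteristic polynomials: χ_{M1} = (x - 2)^2, χ_{M2} = (x - 2)^2, χ_{M3} = (x - 2)^2.

{M1, M2}: invariant factors (x - 2)^2.

{M3}: invariant factors x - 2, x - 2.

Matrices are similar if and only if their invariant-factor lists agree; the partition into similarity classes is {M1, M2}, {M3}.

2 classes: {M1, M2}, {M3}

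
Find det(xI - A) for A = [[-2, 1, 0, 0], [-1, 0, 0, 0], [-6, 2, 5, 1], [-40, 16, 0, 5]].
xI - A = [[x + 2, -1, 0, 0], [1, x, 0, 0], [6, -2, x - 5, -1], [40, -16, 0, x - 5]].

Expanding det(xI - A) along the first row:
det(xI - A) = + (x + 2)·det([[x, 0, 0], [-2, x - 5, -1], [-16, 0, x - 5]]) - (-1)·det([[1, 0, 0], [6, x - 5, -1], [40, 0, x - 5]]) + (0)·det([[1, x, 0], [6, -2, -1], [40, -16, x - 5]]) - (0)·det([[1, x, 0], [6, -2, x - 5], [40, -16, 0]]).

Evaluating gives χ_A(x) = x^4 - 8x^3 + 6x^2 + 40x + 25 = (x - 5)^2(x + 1)^2.

χ_A(x) = (x - 5)^2(x + 1)^2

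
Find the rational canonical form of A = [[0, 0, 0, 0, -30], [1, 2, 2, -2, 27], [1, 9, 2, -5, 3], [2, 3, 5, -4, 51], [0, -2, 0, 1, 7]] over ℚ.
The invariant factors of A (the non-unit diagonal entries of the Smith normal form of xI - A over ℚ[x]) are (x - 6)(x - 1)(x^3 - 2x + 5), each dividing the next. The characteristic polynomial is their product, (x - 6)(x - 1)(x^3 - 2x + 5).

The rational canonical form is the block-diagonal matrix of companion matrices C(f_i):
R = [[0, 0, 0, 0, -30], [1, 0, 0, 0, 47], [0, 1, 0, 0, -19], [0, 0, 1, 0, -4], [0, 0, 0, 1, 7]].

Note the characteristic polynomial does not split into linear factors over ℚ, so A has no Jordan form over ℚ; the rational canonical form exists over any field.

R = [[0, 0, 0, 0, -30], [1, 0, 0, 0, 47], [0, 1, 0, 0, -19], [0, 0, 1, 0, -4], [0, 0, 0, 1, 7]]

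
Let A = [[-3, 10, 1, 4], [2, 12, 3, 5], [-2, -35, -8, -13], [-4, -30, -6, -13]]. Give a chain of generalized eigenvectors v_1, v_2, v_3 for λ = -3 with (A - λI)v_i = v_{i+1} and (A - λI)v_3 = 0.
v_1 = [[0, -1, 2, 2]]^T, v_2 = [[0, 1, -1, -2]]^T, v_3 = [[1, 2, -4, -4]]^T

We seek v_1 ∈ ker((A + 3I)^3) \ ker((A + 3I)^2), then set v_{i+1} = (A + 3I) v_i.

One such chain is v_1 = [[0, -1, 2, 2]]^T, v_2 = [[0, 1, -1, -2]]^T, v_3 = [[1, 2, -4, -4]]^T. Check: (A + 3I) v_3 = [[0, 0, 0, 0]]^T = 0.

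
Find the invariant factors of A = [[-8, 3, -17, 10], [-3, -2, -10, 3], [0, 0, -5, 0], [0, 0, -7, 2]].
x + 5, (x - 2)(x + 5)^2

The Jordan structure of A has elementary divisors (x + 5)^2, (x + 5), (x - 2). Arranging the block sizes at each eigenvalue in decreasing order and taking row products gives the invariant factors.

Invariant factors (smallest first, each dividing the next): x + 5, (x - 2)(x + 5)^2.

Check: the last factor (x - 2)(x + 5)^2 is the minimal polynomial, and the product (x - 2)(x + 5)^3 is the characteristic polynomial.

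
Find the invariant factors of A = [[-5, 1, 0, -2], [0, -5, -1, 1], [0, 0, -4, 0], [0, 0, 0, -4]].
The Jordan structure of A has elementary divisors (x + 5)^2, (x + 4), (x + 4). Arranging the block sizes at each eigenvalue in decreasing order and taking row products gives the invariant factors.

Invariant factors (smallest first, each dividing the next): x + 4, (x + 4)(x + 5)^2.

Check: the last factor (x + 4)(x + 5)^2 is the minimal polynomial, and the product (x + 4)^2(x + 5)^2 is the characteristic polynomial.

x + 4, (x + 4)(x + 5)^2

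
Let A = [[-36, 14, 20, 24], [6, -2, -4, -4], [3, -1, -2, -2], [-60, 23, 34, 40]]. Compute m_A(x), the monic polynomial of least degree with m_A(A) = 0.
m_A(x) = x^2

The characteristic polynomial factors as x^4. The minimal polynomial is ∏(x - λ)^{k_λ} where k_λ is the size of the largest Jordan block at λ.

For λ = 0: rank(A) = 2, and the largest Jordan block has size 2 (the smallest k with rank(A^k) = rank(A^(k+1))).

So m_A(x) = x^2.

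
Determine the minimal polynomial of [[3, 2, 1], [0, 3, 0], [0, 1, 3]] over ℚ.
m_A(x) = (x - 3)^3

The characteristic polynomial factors as (x - 3)^3. The minimal polynomial is ∏(x - λ)^{k_λ} where k_λ is the size of the largest Jordan block at λ.

For λ = 3: rank(A - 3I) = 2, and the largest Jordan block has size 3 (the smallest k with rank((A - 3I)^k) = rank((A - 3I)^(k+1))).

So m_A(x) = (x - 3)^3.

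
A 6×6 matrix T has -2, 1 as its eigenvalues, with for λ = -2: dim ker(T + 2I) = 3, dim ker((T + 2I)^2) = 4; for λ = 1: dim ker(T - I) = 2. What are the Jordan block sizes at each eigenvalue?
λ = -2: successive nullity increments [3, 1] count blocks of size ≥ k; block sizes are [2, 1, 1].
λ = 1: successive nullity increments [2] count blocks of size ≥ k; block sizes are [1, 1].

Jordan blocks: (-2, 2), (-2, 1), (-2, 1), (1, 1), (1, 1)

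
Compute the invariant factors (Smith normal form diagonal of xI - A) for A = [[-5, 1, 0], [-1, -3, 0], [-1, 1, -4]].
x + 4, (x + 4)^2

The Jordan structure of A has elementary divisors (x + 4)^2, (x + 4). Arranging the block sizes at each eigenvalue in decreasing order and taking row products gives the invariant factors.

Invariant factors (smallest first, each dividing the next): x + 4, (x + 4)^2.

Check: the last factor (x + 4)^2 is the minimal polynomial, and the product (x + 4)^3 is the characteristic polynomial.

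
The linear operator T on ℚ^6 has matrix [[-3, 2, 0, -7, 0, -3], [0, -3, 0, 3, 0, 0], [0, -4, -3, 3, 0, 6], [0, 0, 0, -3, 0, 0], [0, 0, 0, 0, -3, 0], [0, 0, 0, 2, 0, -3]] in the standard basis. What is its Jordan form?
J = [[-3, 1, 0, 0, 0, 0], [0, -3, 0, 0, 0, 0], [0, 0, -3, 1, 0, 0], [0, 0, 0, -3, 0, 0], [0, 0, 0, 0, -3, 0], [0, 0, 0, 0, 0, -3]]

The characteristic polynomial is det(xI - A) = (x + 3)^6, so the eigenvalues are -3 (algebraic multiplicity 6).

For λ = -3: rank(A + 3I) = 2, rank((A + 3I)^2) = 0. The eigenspace has dimension 6 - 2 = 4, so there are 4 Jordan blocks; the rank sequence gives block sizes [2, 2, 1, 1].

Assembling the blocks gives the Jordan form J above.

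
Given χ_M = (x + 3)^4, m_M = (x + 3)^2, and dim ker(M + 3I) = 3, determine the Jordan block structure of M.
Jordan blocks: (-3, 2), (-3, 1), (-3, 1)

λ = -3: algebraic multiplicity 4 (exponent in χ_M), largest block size 2 (exponent in m_M), 3 blocks (geometric multiplicity). These force block sizes [2, 1, 1].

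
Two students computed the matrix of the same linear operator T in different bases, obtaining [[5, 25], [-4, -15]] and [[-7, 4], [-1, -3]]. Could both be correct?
Two matrices over a field are similar if and only if they have the same invariant factors.

Both A and B have characteristic polynomial (x + 5)^2 and minimal polynomial (x + 5)^2. Computing further, both have invariant factors (x + 5)^2. Hence A and B are similar.

Yes.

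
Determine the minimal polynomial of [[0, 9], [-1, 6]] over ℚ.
m_A(x) = (x - 3)^2

The characteristic polynomial factors as (x - 3)^2. The minimal polynomial is ∏(x - λ)^{k_λ} where k_λ is the size of the largest Jordan block at λ.

For λ = 3: rank(A - 3I) = 1, and the largest Jordan block has size 2 (the smallest k with rank((A - 3I)^k) = rank((A - 3I)^(k+1))).

So m_A(x) = (x - 3)^2.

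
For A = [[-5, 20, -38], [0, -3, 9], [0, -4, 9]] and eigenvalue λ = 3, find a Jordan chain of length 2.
We seek v_1 ∈ ker((A - 3I)^2) \ ker(A - 3I), then set v_{i+1} = (A - 3I) v_i.

One such chain is v_1 = [[0, 2, 1]]^T, v_2 = [[2, -3, -2]]^T. Check: (A - 3I) v_2 = [[0, 0, 0]]^T = 0.

v_1 = [[0, 2, 1]]^T, v_2 = [[2, -3, -2]]^T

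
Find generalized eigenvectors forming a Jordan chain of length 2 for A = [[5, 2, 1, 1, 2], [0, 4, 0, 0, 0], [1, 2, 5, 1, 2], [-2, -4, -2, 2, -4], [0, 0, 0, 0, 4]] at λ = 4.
v_1 = [[1, 1, 1, -3, 0]]^T, v_2 = [[1, 0, 1, -2, 0]]^T

We seek v_1 ∈ ker((A - 4I)^2) \ ker(A - 4I), then set v_{i+1} = (A - 4I) v_i.

One such chain is v_1 = [[1, 1, 1, -3, 0]]^T, v_2 = [[1, 0, 1, -2, 0]]^T. Check: (A - 4I) v_2 = [[0, 0, 0, 0, 0]]^T = 0.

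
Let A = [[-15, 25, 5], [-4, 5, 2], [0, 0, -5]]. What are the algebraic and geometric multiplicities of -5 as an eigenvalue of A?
The characteristic polynomial is (x + 5)^3, so the factor x + 5 appears with exponent 3: the algebraic multiplicity is 3.

rank(A + 5I) = 1, so the eigenspace has dimension 3 - 1 = 2: the geometric multiplicity is 2.

Since 2 < 3, A is not diagonalizable.

algebraic multiplicity 3, geometric multiplicity 2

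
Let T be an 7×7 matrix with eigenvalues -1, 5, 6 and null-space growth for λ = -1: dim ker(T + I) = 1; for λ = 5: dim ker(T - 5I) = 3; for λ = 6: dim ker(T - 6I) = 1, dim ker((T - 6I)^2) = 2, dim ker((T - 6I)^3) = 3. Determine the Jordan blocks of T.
λ = -1: successive nullity increments [1] count blocks of size ≥ k; block sizes are [1].
λ = 5: successive nullity increments [3] count blocks of size ≥ k; block sizes are [1, 1, 1].
λ = 6: successive nullity increments [1, 1, 1] count blocks of size ≥ k; block sizes are [3].

Jordan blocks: (-1, 1), (5, 1), (5, 1), (5, 1), (6, 3)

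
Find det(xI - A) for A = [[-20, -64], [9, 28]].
xI - A = [[x + 20, 64], [-9, x - 28]].

Expanding det(xI - A) along the first row:
det(xI - A) = + (x + 20)·det([[x - 28]]) - (64)·det([[-9]]).

Evaluating gives χ_A(x) = x^2 - 8x + 16 = (x - 4)^2.

χ_A(x) = (x - 4)^2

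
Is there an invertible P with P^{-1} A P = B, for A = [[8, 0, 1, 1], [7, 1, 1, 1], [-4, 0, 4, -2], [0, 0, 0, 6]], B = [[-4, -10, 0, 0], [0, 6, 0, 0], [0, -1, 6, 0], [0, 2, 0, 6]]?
No.

trace(A) = 19 but trace(B) = 14. The trace is a similarity invariant, so A and B are not similar.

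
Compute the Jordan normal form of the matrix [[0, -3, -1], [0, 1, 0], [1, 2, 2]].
The characteristic polynomial is det(xI - A) = (x - 1)^3, so the eigenvalues are 1 (algebraic multiplicity 3).

For λ = 1: rank(A - I) = 2, rank((A - I)^2) = 1, rank((A - I)^3) = 0. The eigenspace has dimension 3 - 2 = 1, so there is 1 Jordan block; the rank sequence gives block sizes [3].

Assembling the blocks gives the Jordan form J above.

J = [[1, 1, 0], [0, 1, 1], [0, 0, 1]]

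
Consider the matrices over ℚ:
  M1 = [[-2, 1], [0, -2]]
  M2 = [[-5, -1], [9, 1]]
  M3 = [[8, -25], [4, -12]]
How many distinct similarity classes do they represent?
1 class: {M1, M2, M3}

Characteristic polynomials: χ_{M1} = (x + 2)^2, χ_{M2} = (x + 2)^2, χ_{M3} = (x + 2)^2.

{M1, M2, M3}: invariant factors (x + 2)^2.

Matrices are similar if and only if their invariant-factor lists agree; the partition into similarity classes is {M1, M2, M3}.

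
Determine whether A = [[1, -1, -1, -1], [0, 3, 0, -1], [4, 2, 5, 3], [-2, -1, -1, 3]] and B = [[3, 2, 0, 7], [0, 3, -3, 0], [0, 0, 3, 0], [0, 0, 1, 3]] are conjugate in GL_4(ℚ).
Two matrices over a field are similar if and only if they have the same invariant factors.

Both A and B have characteristic polynomial (x - 3)^4 and minimal polynomial (x - 3)^3. Computing further, both have invariant factors x - 3, (x - 3)^3. Hence A and B are similar.

Yes.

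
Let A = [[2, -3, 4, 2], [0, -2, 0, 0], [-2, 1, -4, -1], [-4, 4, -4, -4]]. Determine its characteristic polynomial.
xI - A = [[x - 2, 3, -4, -2], [0, x + 2, 0, 0], [2, -1, x + 4, 1], [4, -4, 4, x + 4]].

Expanding det(xI - A) along the first row:
det(xI - A) = + (x - 2)·det([[x + 2, 0, 0], [-1, x + 4, 1], [-4, 4, x + 4]]) - (3)·det([[0, 0, 0], [2, x + 4, 1], [4, 4, x + 4]]) + (-4)·det([[0, x + 2, 0], [2, -1, 1], [4, -4, x + 4]]) - (-2)·det([[0, x + 2, 0], [2, -1, x + 4], [4, -4, 4]]).

Evaluating gives χ_A(x) = x^4 + 8x^3 + 24x^2 + 32x + 16 = (x + 2)^4.

χ_A(x) = (x + 2)^4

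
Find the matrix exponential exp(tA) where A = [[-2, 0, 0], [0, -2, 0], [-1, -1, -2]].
A has Jordan form J = [[-2, 1, 0], [0, -2, 0], [0, 0, -2]] with A = PJP^{-1}, so e^{tA} = P e^{tJ} P^{-1}.

For a Jordan block J_k(λ), e^{tJ_k(λ)} = e^{λt} · (I + tN + t^2 N^2/2! + ... + t^{k-1} N^{k-1}/(k-1)!) where N is the nilpotent superdiagonal part.

Assembling the blocks and conjugating back gives the entries of e^{tA} as shown above.

e^{tA} = [[e^{-2*t}, 0, 0], [0, e^{-2*t}, 0], [-t*e^{-2*t}, -t*e^{-2*t}, e^{-2*t}]]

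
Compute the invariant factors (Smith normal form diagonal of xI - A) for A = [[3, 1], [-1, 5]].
(x - 4)^2

The Jordan structure of A has elementary divisors (x - 4)^2. Arranging the block sizes at each eigenvalue in decreasing order and taking row products gives the invariant factors.

Invariant factors (smallest first, each dividing the next): (x - 4)^2.

Check: the last factor (x - 4)^2 is the minimal polynomial, and the product (x - 4)^2 is the characteristic polynomial.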